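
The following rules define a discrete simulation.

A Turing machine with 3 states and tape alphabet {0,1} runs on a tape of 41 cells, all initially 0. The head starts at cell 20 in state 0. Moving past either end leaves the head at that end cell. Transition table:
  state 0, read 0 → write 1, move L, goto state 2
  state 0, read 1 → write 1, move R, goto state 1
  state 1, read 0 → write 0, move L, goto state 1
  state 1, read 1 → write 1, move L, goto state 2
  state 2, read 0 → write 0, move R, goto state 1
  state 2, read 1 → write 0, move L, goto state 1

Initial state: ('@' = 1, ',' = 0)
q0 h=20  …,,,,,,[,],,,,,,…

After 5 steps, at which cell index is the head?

19

k=0  q0 h=20  …,,,,,,[,],,,,,,…
k=1  q2 h=19  …,,,,,,[,]@,,,,,…
k=2  q1 h=20  …,,,,,,[@],,,,,,…
k=3  q2 h=19  …,,,,,,[,]@,,,,,…
k=4  q1 h=20  …,,,,,,[@],,,,,,…
k=5  q2 h=19  …,,,,,,[,]@,,,,,…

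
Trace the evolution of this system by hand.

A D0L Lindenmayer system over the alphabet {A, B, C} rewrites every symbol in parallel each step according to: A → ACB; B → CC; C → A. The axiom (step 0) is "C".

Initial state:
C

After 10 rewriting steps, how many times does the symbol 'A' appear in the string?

0) C
1) A
2) ACB
3) ACBACC
4) ACBACCACBAA
5) ACBACCACBAAACBACCACBACB
6) ACBACCACBAAACBACCACBACBACBACCACBAAACBACCACBACC
7) ACBACCACBAAACBACCACBACBACBACCACBAAACBACCACBACCACBACCACBAAACBACCACBACBACBACCACBAAACBACCACBAA
8) ACBACCACBAAACBACCACBACBACBACCACBAAACBACCACBACCACBACCACBAAA…ACBACCACBACCACBACCACBAAACBACCACBACBACBACCACBAAACBACCACBACB  (len 183)
9) ACBACCACBAAACBACCACBACBACBACCACBAAACBACCACBACCACBACCACBAAA…ACBACCACBACCACBACCACBAAACBACCACBACBACBACCACBAAACBACCACBACC  (len 366)
10) ACBACCACBAAACBACCACBACBACBACCACBAAACBACCACBACCACBACCACBAAA…AACBACCACBACCACBACCACBAAACBACCACBACBACBACCACBAAACBACCACBAA  (len 731)

293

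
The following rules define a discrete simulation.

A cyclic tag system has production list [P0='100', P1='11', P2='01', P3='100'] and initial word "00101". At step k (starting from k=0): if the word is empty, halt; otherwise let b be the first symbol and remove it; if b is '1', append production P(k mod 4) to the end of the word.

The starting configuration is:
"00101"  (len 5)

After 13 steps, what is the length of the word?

8

t=0: "00101"  (len 5)
t=1: "0101"  (len 4)
t=2: "101"  (len 3)
t=3: "0101"  (len 4)
t=4: "101"  (len 3)
t=5: "01100"  (len 5)
t=6: "1100"  (len 4)
t=7: "10001"  (len 5)
t=8: "0001100"  (len 7)
t=9: "001100"  (len 6)
t=10: "01100"  (len 5)
t=11: "1100"  (len 4)
t=12: "100100"  (len 6)
t=13: "00100100"  (len 8)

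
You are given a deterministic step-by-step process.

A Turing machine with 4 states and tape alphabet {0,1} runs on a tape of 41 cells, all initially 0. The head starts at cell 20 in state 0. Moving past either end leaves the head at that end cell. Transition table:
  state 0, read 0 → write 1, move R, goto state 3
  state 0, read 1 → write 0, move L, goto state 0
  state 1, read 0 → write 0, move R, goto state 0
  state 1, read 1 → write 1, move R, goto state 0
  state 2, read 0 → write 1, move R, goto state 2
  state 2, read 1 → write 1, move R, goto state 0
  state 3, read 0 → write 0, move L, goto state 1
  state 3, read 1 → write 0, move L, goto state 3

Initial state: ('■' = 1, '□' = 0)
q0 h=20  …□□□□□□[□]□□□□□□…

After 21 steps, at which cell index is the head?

27

[0] q0 h=20  …□□□□□□[□]□□□□□□…
[1] q3 h=21  …□□□□□■[□]□□□□□□…
[2] q1 h=20  …□□□□□□[■]□□□□□□…
[3] q0 h=21  …□□□□□■[□]□□□□□□…
[4] q3 h=22  …□□□□■■[□]□□□□□□…
[5] q1 h=21  …□□□□□■[■]□□□□□□…
[6] q0 h=22  …□□□□■■[□]□□□□□□…
[7] q3 h=23  …□□□■■■[□]□□□□□□…
[8] q1 h=22  …□□□□■■[■]□□□□□□…
[9] q0 h=23  …□□□■■■[□]□□□□□□…
[10] q3 h=24  …□□■■■■[□]□□□□□□…
[11] q1 h=23  …□□□■■■[■]□□□□□□…
[12] q0 h=24  …□□■■■■[□]□□□□□□…
[13] q3 h=25  …□■■■■■[□]□□□□□□…
[14] q1 h=24  …□□■■■■[■]□□□□□□…
[15] q0 h=25  …□■■■■■[□]□□□□□□…
[16] q3 h=26  …■■■■■■[□]□□□□□□…
[17] q1 h=25  …□■■■■■[■]□□□□□□…
[18] q0 h=26  …■■■■■■[□]□□□□□□…
[19] q3 h=27  …■■■■■■[□]□□□□□□…
[20] q1 h=26  …■■■■■■[■]□□□□□□…
[21] q0 h=27  …■■■■■■[□]□□□□□□…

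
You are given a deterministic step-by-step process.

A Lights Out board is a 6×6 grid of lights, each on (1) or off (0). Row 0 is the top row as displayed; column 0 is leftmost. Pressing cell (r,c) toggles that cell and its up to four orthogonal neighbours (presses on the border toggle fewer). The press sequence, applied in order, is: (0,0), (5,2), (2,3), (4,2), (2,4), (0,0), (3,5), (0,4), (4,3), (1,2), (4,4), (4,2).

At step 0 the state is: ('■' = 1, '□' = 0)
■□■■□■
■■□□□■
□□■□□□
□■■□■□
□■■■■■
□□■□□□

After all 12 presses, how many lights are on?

0) ■□■■□■
■■□□□■
□□■□□□
□■■□■□
□■■■■■
□□■□□□
1) □■■■□■
□■□□□■
□□■□□□
□■■□■□
□■■■■■
□□■□□□
2) □■■■□■
□■□□□■
□□■□□□
□■■□■□
□■□■■■
□■□■□□
3) □■■■□■
□■□■□■
□□□■■□
□■■■■□
□■□■■■
□■□■□□
4) □■■■□■
□■□■□■
□□□■■□
□■□■■□
□□■□■■
□■■■□□
5) □■■■□■
□■□■■■
□□□□□■
□■□■□□
□□■□■■
□■■■□□
6) ■□■■□■
■■□■■■
□□□□□■
□■□■□□
□□■□■■
□■■■□□
7) ■□■■□■
■■□■■■
□□□□□□
□■□■■■
□□■□■□
□■■■□□
8) ■□■□■□
■■□■□■
□□□□□□
□■□■■■
□□■□■□
□■■■□□
9) ■□■□■□
■■□■□■
□□□□□□
□■□□■■
□□□■□□
□■■□□□
10) ■□□□■□
■□■□□■
□□■□□□
□■□□■■
□□□■□□
□■■□□□
11) ■□□□■□
■□■□□■
□□■□□□
□■□□□■
□□□□■■
□■■□■□
12) ■□□□■□
■□■□□■
□□■□□□
□■■□□■
□■■■■■
□■□□■□

16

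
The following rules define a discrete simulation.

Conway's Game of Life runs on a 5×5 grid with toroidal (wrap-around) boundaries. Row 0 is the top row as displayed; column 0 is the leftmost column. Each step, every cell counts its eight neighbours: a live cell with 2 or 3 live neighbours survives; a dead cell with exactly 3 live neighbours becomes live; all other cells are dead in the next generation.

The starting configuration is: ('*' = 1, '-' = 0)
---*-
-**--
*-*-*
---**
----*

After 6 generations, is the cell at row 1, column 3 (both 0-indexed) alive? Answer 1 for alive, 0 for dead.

gen 0: ---*-
-**--
*-*-*
---**
----*
gen 1: --**-
***-*
*-*-*
-----
----*
gen 2: --*--
-----
--*-*
*--**
---*-
gen 3: -----
---*-
*---*
*-*--
--**-
gen 4: --**-
----*
**-**
*-*--
-***-
gen 5: -*--*
-*---
-***-
-----
----*
gen 6: -----
-*-*-
-**--
--**-
*----

1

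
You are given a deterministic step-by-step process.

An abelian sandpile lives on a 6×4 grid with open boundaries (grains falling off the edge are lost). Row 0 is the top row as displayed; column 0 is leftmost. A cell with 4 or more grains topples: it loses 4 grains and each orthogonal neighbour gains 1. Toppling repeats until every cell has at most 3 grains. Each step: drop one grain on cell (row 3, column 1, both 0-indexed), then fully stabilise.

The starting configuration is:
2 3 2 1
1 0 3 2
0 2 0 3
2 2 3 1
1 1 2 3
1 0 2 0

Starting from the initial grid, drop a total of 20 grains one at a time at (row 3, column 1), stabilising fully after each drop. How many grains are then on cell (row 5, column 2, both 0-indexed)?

0) 2 3 2 1
1 0 3 2
0 2 0 3
2 2 3 1
1 1 2 3
1 0 2 0
1) 2 3 2 1
1 0 3 2
0 2 0 3
2 3 3 1
1 1 2 3
1 0 2 0
2) 2 3 2 1
1 0 3 2
0 3 1 3
3 1 0 2
1 2 3 3
1 0 2 0
3) 2 3 2 1
1 0 3 2
0 3 1 3
3 2 0 2
1 2 3 3
1 0 2 0
4) 2 3 2 1
1 0 3 2
0 3 1 3
3 3 0 2
1 2 3 3
1 0 2 0
5) 2 3 2 1
1 1 3 2
2 0 2 3
0 2 1 2
2 3 3 3
1 0 2 0
6) 2 3 2 1
1 1 3 2
2 0 2 3
0 3 1 2
2 3 3 3
1 0 2 0
7) 2 3 2 1
1 1 3 2
2 1 2 3
1 1 3 3
3 1 1 0
1 1 3 1
8) 2 3 2 1
1 1 3 2
2 1 2 3
1 2 3 3
3 1 1 0
1 1 3 1
9) 2 3 2 1
1 1 3 2
2 1 2 3
1 3 3 3
3 1 1 0
1 1 3 1
10) 2 3 3 2
1 2 1 0
2 3 1 2
2 1 2 1
3 2 2 1
1 1 3 1
11) 2 3 3 2
1 2 1 0
2 3 1 2
2 2 2 1
3 2 2 1
1 1 3 1
12) 2 3 3 2
1 2 1 0
2 3 1 2
2 3 2 1
3 2 2 1
1 1 3 1
13) 2 3 3 2
1 3 1 0
3 0 2 2
3 1 3 1
3 3 2 1
1 1 3 1
14) 2 3 3 2
1 3 1 0
3 0 2 2
3 2 3 1
3 3 2 1
1 1 3 1
15) 2 3 3 2
1 3 1 0
3 0 2 2
3 3 3 1
3 3 2 1
1 1 3 1
16) 2 3 3 2
2 3 1 0
0 2 3 2
2 3 1 2
1 2 1 2
2 3 0 2
17) 2 3 3 2
2 3 1 0
0 3 3 2
3 0 2 2
1 3 1 2
2 3 0 2
18) 2 3 3 2
2 3 1 0
0 3 3 2
3 1 2 2
1 3 1 2
2 3 0 2
19) 2 3 3 2
2 3 1 0
0 3 3 2
3 2 2 2
1 3 1 2
2 3 0 2
20) 2 3 3 2
2 3 1 0
0 3 3 2
3 3 2 2
1 3 1 2
2 3 0 2

0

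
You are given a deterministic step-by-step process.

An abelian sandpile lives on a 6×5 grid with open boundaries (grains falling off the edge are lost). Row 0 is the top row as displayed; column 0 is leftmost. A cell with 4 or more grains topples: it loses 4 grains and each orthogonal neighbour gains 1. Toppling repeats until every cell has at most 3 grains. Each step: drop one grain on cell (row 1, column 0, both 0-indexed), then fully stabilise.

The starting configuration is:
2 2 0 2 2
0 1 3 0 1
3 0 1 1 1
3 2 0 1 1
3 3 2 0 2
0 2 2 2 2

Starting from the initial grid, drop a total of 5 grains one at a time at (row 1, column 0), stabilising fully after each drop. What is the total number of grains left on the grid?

45

k=0  2 2 0 2 2
0 1 3 0 1
3 0 1 1 1
3 2 0 1 1
3 3 2 0 2
0 2 2 2 2
k=1  2 2 0 2 2
1 1 3 0 1
3 0 1 1 1
3 2 0 1 1
3 3 2 0 2
0 2 2 2 2
k=2  2 2 0 2 2
2 1 3 0 1
3 0 1 1 1
3 2 0 1 1
3 3 2 0 2
0 2 2 2 2
k=3  2 2 0 2 2
3 1 3 0 1
3 0 1 1 1
3 2 0 1 1
3 3 2 0 2
0 2 2 2 2
k=4  3 2 0 2 2
1 2 3 0 1
1 2 1 1 1
2 0 1 1 1
1 1 3 0 2
1 3 2 2 2
k=5  3 2 0 2 2
2 2 3 0 1
1 2 1 1 1
2 0 1 1 1
1 1 3 0 2
1 3 2 2 2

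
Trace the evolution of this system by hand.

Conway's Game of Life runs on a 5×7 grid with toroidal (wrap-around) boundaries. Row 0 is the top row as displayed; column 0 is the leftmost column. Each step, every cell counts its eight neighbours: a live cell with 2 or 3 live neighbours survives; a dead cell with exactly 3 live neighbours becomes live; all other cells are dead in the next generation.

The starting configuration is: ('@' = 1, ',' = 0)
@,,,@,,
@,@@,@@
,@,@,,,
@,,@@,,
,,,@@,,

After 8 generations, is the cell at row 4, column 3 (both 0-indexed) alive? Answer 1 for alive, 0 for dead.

t=0: @,,,@,,
@,@@,@@
,@,@,,,
@,,@@,,
,,,@@,,
t=1: @@@,,,,
@,@@,@@
,@,,,@,
,,,,,,,
,,,,,@,
t=2: @,@@@@,
,,,@@@,
@@@,@@,
,,,,,,,
,@,,,,,
t=3: ,@@,,@@
@,,,,,,
,@@,,@@
@,@,,,,
,@@@@,,
t=4: ,,,,@@@
,,,,,,,
,,@,,,@
@,,,@@@
,,,,@@@
t=5: ,,,,@,@
,,,,,,@
@,,,,,@
@,,@@,,
,,,@,,,
t=6: ,,,,,@,
,,,,,,@
@,,,,@@
@,,@@,@
,,,@,@,
t=7: ,,,,@@@
@,,,,,,
,,,,@,,
@,,@,,,
,,,@,@,
t=8: ,,,,@@@
,,,,@,@
,,,,,,,
,,,@,,,
,,,@,@,

1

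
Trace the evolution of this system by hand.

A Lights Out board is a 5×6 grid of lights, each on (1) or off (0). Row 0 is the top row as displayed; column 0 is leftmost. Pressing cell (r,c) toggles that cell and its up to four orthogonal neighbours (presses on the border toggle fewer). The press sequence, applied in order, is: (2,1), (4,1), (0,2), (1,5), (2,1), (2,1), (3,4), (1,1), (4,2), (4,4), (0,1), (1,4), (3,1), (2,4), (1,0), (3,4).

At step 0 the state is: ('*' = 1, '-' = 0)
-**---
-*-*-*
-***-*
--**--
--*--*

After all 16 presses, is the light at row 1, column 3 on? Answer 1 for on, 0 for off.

0

0) -**---
-*-*-*
-***-*
--**--
--*--*
1) -**---
---*-*
*--*-*
-***--
--*--*
2) -**---
---*-*
*--*-*
--**--
**---*
3) ---*--
--**-*
*--*-*
--**--
**---*
4) ---*-*
--***-
*--*--
--**--
**---*
5) ---*-*
-****-
-***--
-***--
**---*
6) ---*-*
--***-
*--*--
--**--
**---*
7) ---*-*
--***-
*--**-
--*-**
**--**
8) -*-*-*
**-**-
**-**-
--*-**
**--**
9) -*-*-*
**-**-
**-**-
----**
*-****
10) -*-*-*
**-**-
**-**-
-----*
*-*---
11) *-**-*
*--**-
**-**-
-----*
*-*---
12) *-****
*----*
**-*--
-----*
*-*---
13) *-****
*----*
*--*--
***--*
***---
14) *-****
*---**
*---**
***-**
***---
15) --****
-*--**
----**
***-**
***---
16) --****
-*--**
-----*
****--
***-*-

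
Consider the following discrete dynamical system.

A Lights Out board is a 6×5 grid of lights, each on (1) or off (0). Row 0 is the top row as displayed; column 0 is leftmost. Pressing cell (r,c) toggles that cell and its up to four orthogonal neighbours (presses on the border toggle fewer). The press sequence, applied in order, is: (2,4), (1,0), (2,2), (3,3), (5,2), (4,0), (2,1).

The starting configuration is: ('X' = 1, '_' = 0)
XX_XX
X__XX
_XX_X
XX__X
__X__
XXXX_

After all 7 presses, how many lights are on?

13

step 0: XX_XX
X__XX
_XX_X
XX__X
__X__
XXXX_
step 1: XX_XX
X__X_
_XXX_
XX___
__X__
XXXX_
step 2: _X_XX
_X_X_
XXXX_
XX___
__X__
XXXX_
step 3: _X_XX
_XXX_
X____
XXX__
__X__
XXXX_
step 4: _X_XX
_XXX_
X__X_
XX_XX
__XX_
XXXX_
step 5: _X_XX
_XXX_
X__X_
XX_XX
___X_
X____
step 6: _X_XX
_XXX_
X__X_
_X_XX
XX_X_
_____
step 7: _X_XX
__XX_
_XXX_
___XX
XX_X_
_____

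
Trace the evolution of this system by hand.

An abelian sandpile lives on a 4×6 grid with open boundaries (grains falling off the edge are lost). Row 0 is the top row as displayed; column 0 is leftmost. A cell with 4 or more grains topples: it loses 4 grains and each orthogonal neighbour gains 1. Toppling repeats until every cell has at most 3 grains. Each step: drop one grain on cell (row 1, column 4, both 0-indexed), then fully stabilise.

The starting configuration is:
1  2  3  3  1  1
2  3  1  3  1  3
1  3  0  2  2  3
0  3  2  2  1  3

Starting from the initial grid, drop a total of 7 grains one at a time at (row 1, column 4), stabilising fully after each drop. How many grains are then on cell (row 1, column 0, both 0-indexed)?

3

gen 0: 1  2  3  3  1  1
2  3  1  3  1  3
1  3  0  2  2  3
0  3  2  2  1  3
gen 1: 1  2  3  3  1  1
2  3  1  3  2  3
1  3  0  2  2  3
0  3  2  2  1  3
gen 2: 1  2  3  3  1  1
2  3  1  3  3  3
1  3  0  2  2  3
0  3  2  2  1  3
gen 3: 1  3  0  1  3  2
2  3  3  2  3  1
1  3  1  0  1  2
0  3  2  3  3  0
gen 4: 1  3  0  2  0  3
2  3  3  3  1  2
1  3  1  0  2  2
0  3  2  3  3  0
gen 5: 1  3  0  2  0  3
2  3  3  3  2  2
1  3  1  0  2  2
0  3  2  3  3  0
gen 6: 1  3  0  2  0  3
2  3  3  3  3  2
1  3  1  0  2  2
0  3  2  3  3  0
gen 7: 2  0  2  3  1  3
3  2  1  1  1  3
2  1  3  1  3  2
1  0  3  3  3  0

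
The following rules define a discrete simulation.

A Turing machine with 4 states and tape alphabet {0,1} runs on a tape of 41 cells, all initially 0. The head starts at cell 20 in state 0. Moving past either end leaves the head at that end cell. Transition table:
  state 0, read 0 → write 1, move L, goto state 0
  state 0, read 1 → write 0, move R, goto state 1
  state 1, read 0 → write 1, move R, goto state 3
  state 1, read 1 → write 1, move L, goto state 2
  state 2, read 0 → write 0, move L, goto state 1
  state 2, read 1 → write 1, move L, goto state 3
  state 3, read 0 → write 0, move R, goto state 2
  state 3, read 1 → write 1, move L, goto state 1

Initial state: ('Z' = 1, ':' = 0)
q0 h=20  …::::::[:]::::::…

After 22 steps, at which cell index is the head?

[0] q0 h=20  …::::::[:]::::::…
[1] q0 h=19  …::::::[:]Z:::::…
[2] q0 h=18  …::::::[:]ZZ::::…
[3] q0 h=17  …::::::[:]ZZZ:::…
[4] q0 h=16  …::::::[:]ZZZZ::…
[5] q0 h=15  …::::::[:]ZZZZZ:…
[6] q0 h=14  …::::::[:]ZZZZZZ…
[7] q0 h=13  …::::::[:]ZZZZZZ…
[8] q0 h=12  …::::::[:]ZZZZZZ…
[9] q0 h=11  …::::::[:]ZZZZZZ…
[10] q0 h=10  …::::::[:]ZZZZZZ…
[11] q0 h= 9  …::::::[:]ZZZZZZ…
[12] q0 h= 8  …::::::[:]ZZZZZZ…
[13] q0 h= 7  …::::::[:]ZZZZZZ…
[14] q0 h= 6  |::::::[:]ZZZZZZ…
[15] q0 h= 5  |:::::[:]ZZZZZZ…
[16] q0 h= 4  |::::[:]ZZZZZZ…
[17] q0 h= 3  |:::[:]ZZZZZZ…
[18] q0 h= 2  |::[:]ZZZZZZ…
[19] q0 h= 1  |:[:]ZZZZZZ…
[20] q0 h= 0  |[:]ZZZZZZ…
[21] q0 h= 0  |[Z]ZZZZZZ…
[22] q1 h= 1  |:[Z]ZZZZZZ…

1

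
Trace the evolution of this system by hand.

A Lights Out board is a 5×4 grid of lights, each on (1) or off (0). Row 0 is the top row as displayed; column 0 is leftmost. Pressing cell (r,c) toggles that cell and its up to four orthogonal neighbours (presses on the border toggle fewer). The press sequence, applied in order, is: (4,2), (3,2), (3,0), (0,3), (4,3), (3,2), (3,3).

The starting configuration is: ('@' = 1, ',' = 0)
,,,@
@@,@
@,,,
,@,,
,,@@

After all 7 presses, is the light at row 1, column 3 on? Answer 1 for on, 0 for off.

gen 0: ,,,@
@@,@
@,,,
,@,,
,,@@
gen 1: ,,,@
@@,@
@,,,
,@@,
,@,,
gen 2: ,,,@
@@,@
@,@,
,,,@
,@@,
gen 3: ,,,@
@@,@
,,@,
@@,@
@@@,
gen 4: ,,@,
@@,,
,,@,
@@,@
@@@,
gen 5: ,,@,
@@,,
,,@,
@@,,
@@,@
gen 6: ,,@,
@@,,
,,,,
@,@@
@@@@
gen 7: ,,@,
@@,,
,,,@
@,,,
@@@,

0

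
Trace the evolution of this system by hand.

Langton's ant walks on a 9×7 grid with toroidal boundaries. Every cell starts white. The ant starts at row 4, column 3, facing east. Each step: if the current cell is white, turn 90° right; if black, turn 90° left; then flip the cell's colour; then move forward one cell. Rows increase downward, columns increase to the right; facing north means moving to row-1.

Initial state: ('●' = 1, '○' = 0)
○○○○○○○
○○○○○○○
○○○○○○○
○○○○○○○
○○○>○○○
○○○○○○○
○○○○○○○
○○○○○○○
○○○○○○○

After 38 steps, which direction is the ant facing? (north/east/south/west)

east

step 0: ○○○○○○○
○○○○○○○
○○○○○○○
○○○○○○○
○○○>○○○
○○○○○○○
○○○○○○○
○○○○○○○
○○○○○○○
step 1: ○○○○○○○
○○○○○○○
○○○○○○○
○○○○○○○
○○○●○○○
○○○v○○○
○○○○○○○
○○○○○○○
○○○○○○○
step 2: ○○○○○○○
○○○○○○○
○○○○○○○
○○○○○○○
○○○●○○○
○○<●○○○
○○○○○○○
○○○○○○○
○○○○○○○
step 3: ○○○○○○○
○○○○○○○
○○○○○○○
○○○○○○○
○○^●○○○
○○●●○○○
○○○○○○○
○○○○○○○
○○○○○○○
step 4: ○○○○○○○
○○○○○○○
○○○○○○○
○○○○○○○
○○●>○○○
○○●●○○○
○○○○○○○
○○○○○○○
○○○○○○○
step 5: ○○○○○○○
○○○○○○○
○○○○○○○
○○○^○○○
○○●○○○○
○○●●○○○
○○○○○○○
○○○○○○○
○○○○○○○
step 6: ○○○○○○○
○○○○○○○
○○○○○○○
○○○●>○○
○○●○○○○
○○●●○○○
○○○○○○○
○○○○○○○
○○○○○○○
step 7: ○○○○○○○
○○○○○○○
○○○○○○○
○○○●●○○
○○●○v○○
○○●●○○○
○○○○○○○
○○○○○○○
○○○○○○○
step 8: ○○○○○○○
○○○○○○○
○○○○○○○
○○○●●○○
○○●<●○○
○○●●○○○
○○○○○○○
○○○○○○○
○○○○○○○
step 9: ○○○○○○○
○○○○○○○
○○○○○○○
○○○^●○○
○○●●●○○
○○●●○○○
○○○○○○○
○○○○○○○
○○○○○○○
step 10: ○○○○○○○
○○○○○○○
○○○○○○○
○○<○●○○
○○●●●○○
○○●●○○○
○○○○○○○
○○○○○○○
○○○○○○○
step 11: ○○○○○○○
○○○○○○○
○○^○○○○
○○●○●○○
○○●●●○○
○○●●○○○
○○○○○○○
○○○○○○○
○○○○○○○
step 12: ○○○○○○○
○○○○○○○
○○●>○○○
○○●○●○○
○○●●●○○
○○●●○○○
○○○○○○○
○○○○○○○
○○○○○○○
step 13: ○○○○○○○
○○○○○○○
○○●●○○○
○○●v●○○
○○●●●○○
○○●●○○○
○○○○○○○
○○○○○○○
○○○○○○○
step 14: ○○○○○○○
○○○○○○○
○○●●○○○
○○<●●○○
○○●●●○○
○○●●○○○
○○○○○○○
○○○○○○○
○○○○○○○
step 15: ○○○○○○○
○○○○○○○
○○●●○○○
○○○●●○○
○○v●●○○
○○●●○○○
○○○○○○○
○○○○○○○
○○○○○○○
step 16: ○○○○○○○
○○○○○○○
○○●●○○○
○○○●●○○
○○○>●○○
○○●●○○○
○○○○○○○
○○○○○○○
○○○○○○○
step 17: ○○○○○○○
○○○○○○○
○○●●○○○
○○○^●○○
○○○○●○○
○○●●○○○
○○○○○○○
○○○○○○○
○○○○○○○
step 18: ○○○○○○○
○○○○○○○
○○●●○○○
○○<○●○○
○○○○●○○
○○●●○○○
○○○○○○○
○○○○○○○
○○○○○○○
step 19: ○○○○○○○
○○○○○○○
○○^●○○○
○○●○●○○
○○○○●○○
○○●●○○○
○○○○○○○
○○○○○○○
○○○○○○○
step 20: ○○○○○○○
○○○○○○○
○<○●○○○
○○●○●○○
○○○○●○○
○○●●○○○
○○○○○○○
○○○○○○○
○○○○○○○
step 21: ○○○○○○○
○^○○○○○
○●○●○○○
○○●○●○○
○○○○●○○
○○●●○○○
○○○○○○○
○○○○○○○
○○○○○○○
step 22: ○○○○○○○
○●>○○○○
○●○●○○○
○○●○●○○
○○○○●○○
○○●●○○○
○○○○○○○
○○○○○○○
○○○○○○○
step 23: ○○○○○○○
○●●○○○○
○●v●○○○
○○●○●○○
○○○○●○○
○○●●○○○
○○○○○○○
○○○○○○○
○○○○○○○
step 24: ○○○○○○○
○●●○○○○
○<●●○○○
○○●○●○○
○○○○●○○
○○●●○○○
○○○○○○○
○○○○○○○
○○○○○○○
step 25: ○○○○○○○
○●●○○○○
○○●●○○○
○v●○●○○
○○○○●○○
○○●●○○○
○○○○○○○
○○○○○○○
○○○○○○○
step 26: ○○○○○○○
○●●○○○○
○○●●○○○
<●●○●○○
○○○○●○○
○○●●○○○
○○○○○○○
○○○○○○○
○○○○○○○
step 27: ○○○○○○○
○●●○○○○
^○●●○○○
●●●○●○○
○○○○●○○
○○●●○○○
○○○○○○○
○○○○○○○
○○○○○○○
step 28: ○○○○○○○
○●●○○○○
●>●●○○○
●●●○●○○
○○○○●○○
○○●●○○○
○○○○○○○
○○○○○○○
○○○○○○○
step 29: ○○○○○○○
○●●○○○○
●●●●○○○
●v●○●○○
○○○○●○○
○○●●○○○
○○○○○○○
○○○○○○○
○○○○○○○
step 30: ○○○○○○○
○●●○○○○
●●●●○○○
●○>○●○○
○○○○●○○
○○●●○○○
○○○○○○○
○○○○○○○
○○○○○○○
step 31: ○○○○○○○
○●●○○○○
●●^●○○○
●○○○●○○
○○○○●○○
○○●●○○○
○○○○○○○
○○○○○○○
○○○○○○○
step 32: ○○○○○○○
○●●○○○○
●<○●○○○
●○○○●○○
○○○○●○○
○○●●○○○
○○○○○○○
○○○○○○○
○○○○○○○
step 33: ○○○○○○○
○●●○○○○
●○○●○○○
●v○○●○○
○○○○●○○
○○●●○○○
○○○○○○○
○○○○○○○
○○○○○○○
step 34: ○○○○○○○
○●●○○○○
●○○●○○○
<●○○●○○
○○○○●○○
○○●●○○○
○○○○○○○
○○○○○○○
○○○○○○○
step 35: ○○○○○○○
○●●○○○○
●○○●○○○
○●○○●○○
v○○○●○○
○○●●○○○
○○○○○○○
○○○○○○○
○○○○○○○
step 36: ○○○○○○○
○●●○○○○
●○○●○○○
○●○○●○○
●○○○●○<
○○●●○○○
○○○○○○○
○○○○○○○
○○○○○○○
step 37: ○○○○○○○
○●●○○○○
●○○●○○○
○●○○●○^
●○○○●○●
○○●●○○○
○○○○○○○
○○○○○○○
○○○○○○○
step 38: ○○○○○○○
○●●○○○○
●○○●○○○
>●○○●○●
●○○○●○●
○○●●○○○
○○○○○○○
○○○○○○○
○○○○○○○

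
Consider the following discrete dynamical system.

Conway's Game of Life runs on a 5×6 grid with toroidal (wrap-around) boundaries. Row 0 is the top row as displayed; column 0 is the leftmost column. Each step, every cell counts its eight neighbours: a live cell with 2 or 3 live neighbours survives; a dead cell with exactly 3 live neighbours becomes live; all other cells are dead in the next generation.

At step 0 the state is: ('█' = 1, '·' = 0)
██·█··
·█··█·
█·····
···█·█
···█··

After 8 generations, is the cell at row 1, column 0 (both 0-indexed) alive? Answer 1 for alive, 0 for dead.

[0] ██·█··
·█··█·
█·····
···█·█
···█··
[1] ██·██·
·██··█
█···██
····█·
█··█··
[2] ···██·
··█···
██·██·
█··██·
████··
[3] ····█·
·██··█
██··█·
······
██····
[4] ··█··█
·█████
███··█
·····█
······
[5] ███··█
······
······
·█···█
······
[6] ██····
██····
······
······
··█··█
[7] ··█··█
██····
······
······
██····
[8] ··█··█
██····
······
······
██····

1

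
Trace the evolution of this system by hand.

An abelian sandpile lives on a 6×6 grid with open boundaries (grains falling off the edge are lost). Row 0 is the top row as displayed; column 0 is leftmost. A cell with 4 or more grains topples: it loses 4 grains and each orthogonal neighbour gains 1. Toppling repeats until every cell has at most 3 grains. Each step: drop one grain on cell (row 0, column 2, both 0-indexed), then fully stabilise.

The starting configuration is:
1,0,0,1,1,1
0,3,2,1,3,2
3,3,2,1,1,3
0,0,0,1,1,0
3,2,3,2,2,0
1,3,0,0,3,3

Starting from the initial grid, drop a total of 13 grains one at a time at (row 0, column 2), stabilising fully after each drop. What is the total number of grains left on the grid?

gen 0: 1,0,0,1,1,1
0,3,2,1,3,2
3,3,2,1,1,3
0,0,0,1,1,0
3,2,3,2,2,0
1,3,0,0,3,3
gen 1: 1,0,1,1,1,1
0,3,2,1,3,2
3,3,2,1,1,3
0,0,0,1,1,0
3,2,3,2,2,0
1,3,0,0,3,3
gen 2: 1,0,2,1,1,1
0,3,2,1,3,2
3,3,2,1,1,3
0,0,0,1,1,0
3,2,3,2,2,0
1,3,0,0,3,3
gen 3: 1,0,3,1,1,1
0,3,2,1,3,2
3,3,2,1,1,3
0,0,0,1,1,0
3,2,3,2,2,0
1,3,0,0,3,3
gen 4: 1,1,0,2,1,1
0,3,3,1,3,2
3,3,2,1,1,3
0,0,0,1,1,0
3,2,3,2,2,0
1,3,0,0,3,3
gen 5: 1,1,1,2,1,1
0,3,3,1,3,2
3,3,2,1,1,3
0,0,0,1,1,0
3,2,3,2,2,0
1,3,0,0,3,3
gen 6: 1,1,2,2,1,1
0,3,3,1,3,2
3,3,2,1,1,3
0,0,0,1,1,0
3,2,3,2,2,0
1,3,0,0,3,3
gen 7: 1,1,3,2,1,1
0,3,3,1,3,2
3,3,2,1,1,3
0,0,0,1,1,0
3,2,3,2,2,0
1,3,0,0,3,3
gen 8: 1,3,1,3,1,1
2,1,2,2,3,2
0,2,0,2,1,3
1,1,1,1,1,0
3,2,3,2,2,0
1,3,0,0,3,3
gen 9: 1,3,2,3,1,1
2,1,2,2,3,2
0,2,0,2,1,3
1,1,1,1,1,0
3,2,3,2,2,0
1,3,0,0,3,3
gen 10: 1,3,3,3,1,1
2,1,2,2,3,2
0,2,0,2,1,3
1,1,1,1,1,0
3,2,3,2,2,0
1,3,0,0,3,3
gen 11: 2,0,2,0,2,1
2,2,3,3,3,2
0,2,0,2,1,3
1,1,1,1,1,0
3,2,3,2,2,0
1,3,0,0,3,3
gen 12: 2,0,3,0,2,1
2,2,3,3,3,2
0,2,0,2,1,3
1,1,1,1,1,0
3,2,3,2,2,0
1,3,0,0,3,3
gen 13: 2,1,1,2,3,1
2,3,1,1,0,3
0,2,1,3,2,3
1,1,1,1,1,0
3,2,3,2,2,0
1,3,0,0,3,3

58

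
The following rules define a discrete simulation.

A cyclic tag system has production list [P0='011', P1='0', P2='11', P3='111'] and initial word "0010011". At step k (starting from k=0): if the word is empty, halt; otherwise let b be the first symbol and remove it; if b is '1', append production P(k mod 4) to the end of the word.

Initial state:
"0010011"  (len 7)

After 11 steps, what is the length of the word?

[0] "0010011"  (len 7)
[1] "010011"  (len 6)
[2] "10011"  (len 5)
[3] "001111"  (len 6)
[4] "01111"  (len 5)
[5] "1111"  (len 4)
[6] "1110"  (len 4)
[7] "11011"  (len 5)
[8] "1011111"  (len 7)
[9] "011111011"  (len 9)
[10] "11111011"  (len 8)
[11] "111101111"  (len 9)

9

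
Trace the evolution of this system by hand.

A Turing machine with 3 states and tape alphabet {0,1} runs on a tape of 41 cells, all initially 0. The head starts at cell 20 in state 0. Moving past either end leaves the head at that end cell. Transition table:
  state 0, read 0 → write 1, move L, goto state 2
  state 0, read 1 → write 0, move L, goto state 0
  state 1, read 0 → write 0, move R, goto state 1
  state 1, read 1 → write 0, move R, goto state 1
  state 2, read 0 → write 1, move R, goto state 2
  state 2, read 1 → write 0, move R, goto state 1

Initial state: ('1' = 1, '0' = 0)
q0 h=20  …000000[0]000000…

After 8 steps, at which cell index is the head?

26

[0] q0 h=20  …000000[0]000000…
[1] q2 h=19  …000000[0]100000…
[2] q2 h=20  …000001[1]000000…
[3] q1 h=21  …000010[0]000000…
[4] q1 h=22  …000100[0]000000…
[5] q1 h=23  …001000[0]000000…
[6] q1 h=24  …010000[0]000000…
[7] q1 h=25  …100000[0]000000…
[8] q1 h=26  …000000[0]000000…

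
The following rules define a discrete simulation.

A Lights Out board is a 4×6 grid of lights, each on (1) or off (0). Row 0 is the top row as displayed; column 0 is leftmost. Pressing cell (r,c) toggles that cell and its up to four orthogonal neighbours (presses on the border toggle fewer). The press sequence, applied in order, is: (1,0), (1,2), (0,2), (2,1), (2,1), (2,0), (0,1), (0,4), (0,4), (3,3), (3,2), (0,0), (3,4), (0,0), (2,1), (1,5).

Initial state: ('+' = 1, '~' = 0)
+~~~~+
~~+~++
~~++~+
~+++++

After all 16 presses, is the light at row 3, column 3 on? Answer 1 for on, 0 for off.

0

[0] +~~~~+
~~+~++
~~++~+
~+++++
[1] ~~~~~+
+++~++
+~++~+
~+++++
[2] ~~+~~+
+~~+++
+~~+~+
~+++++
[3] ~+~+~+
+~++++
+~~+~+
~+++++
[4] ~+~+~+
++++++
~+++~+
~~++++
[5] ~+~+~+
+~++++
+~~+~+
~+++++
[6] ~+~+~+
~~++++
~+~+~+
++++++
[7] +~++~+
~+++++
~+~+~+
++++++
[8] +~+~+~
~+++~+
~+~+~+
++++++
[9] +~++~+
~+++++
~+~+~+
++++++
[10] +~++~+
~+++++
~+~~~+
++~~~+
[11] +~++~+
~+++++
~++~~+
+~++~+
[12] ~+++~+
++++++
~++~~+
+~++~+
[13] ~+++~+
++++++
~++~++
+~+~+~
[14] +~++~+
~+++++
~++~++
+~+~+~
[15] +~++~+
~~++++
+~~~++
+++~+~
[16] +~++~~
~~++~~
+~~~+~
+++~+~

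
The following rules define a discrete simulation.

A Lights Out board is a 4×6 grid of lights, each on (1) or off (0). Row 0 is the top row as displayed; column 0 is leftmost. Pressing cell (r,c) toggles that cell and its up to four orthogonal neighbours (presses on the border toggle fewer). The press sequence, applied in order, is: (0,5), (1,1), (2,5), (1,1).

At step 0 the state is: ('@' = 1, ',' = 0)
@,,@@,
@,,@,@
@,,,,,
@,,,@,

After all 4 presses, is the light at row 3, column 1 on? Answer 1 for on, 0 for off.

0

t=0: @,,@@,
@,,@,@
@,,,,,
@,,,@,
t=1: @,,@,@
@,,@,,
@,,,,,
@,,,@,
t=2: @@,@,@
,@@@,,
@@,,,,
@,,,@,
t=3: @@,@,@
,@@@,@
@@,,@@
@,,,@@
t=4: @,,@,@
@,,@,@
@,,,@@
@,,,@@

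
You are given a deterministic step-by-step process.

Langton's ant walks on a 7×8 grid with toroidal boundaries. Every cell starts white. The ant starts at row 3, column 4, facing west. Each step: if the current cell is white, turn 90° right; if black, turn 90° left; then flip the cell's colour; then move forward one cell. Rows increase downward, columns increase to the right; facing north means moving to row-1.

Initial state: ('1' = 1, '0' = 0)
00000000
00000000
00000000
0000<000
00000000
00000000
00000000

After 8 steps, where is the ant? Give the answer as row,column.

3,4

k=0  00000000
00000000
00000000
0000<000
00000000
00000000
00000000
k=1  00000000
00000000
0000^000
00001000
00000000
00000000
00000000
k=2  00000000
00000000
00001>00
00001000
00000000
00000000
00000000
k=3  00000000
00000000
00001100
00001v00
00000000
00000000
00000000
k=4  00000000
00000000
00001100
0000<100
00000000
00000000
00000000
k=5  00000000
00000000
00001100
00000100
0000v000
00000000
00000000
k=6  00000000
00000000
00001100
00000100
000<1000
00000000
00000000
k=7  00000000
00000000
00001100
000^0100
00011000
00000000
00000000
k=8  00000000
00000000
00001100
0001>100
00011000
00000000
00000000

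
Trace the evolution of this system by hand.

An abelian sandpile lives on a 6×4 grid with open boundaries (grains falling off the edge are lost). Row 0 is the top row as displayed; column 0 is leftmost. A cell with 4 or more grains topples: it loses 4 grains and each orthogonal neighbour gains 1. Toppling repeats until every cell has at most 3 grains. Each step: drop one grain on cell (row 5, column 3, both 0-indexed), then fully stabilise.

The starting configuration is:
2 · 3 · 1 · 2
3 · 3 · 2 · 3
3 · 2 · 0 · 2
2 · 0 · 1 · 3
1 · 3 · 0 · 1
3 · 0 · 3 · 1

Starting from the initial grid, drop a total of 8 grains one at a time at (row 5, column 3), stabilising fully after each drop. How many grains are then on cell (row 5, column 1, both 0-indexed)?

1

[0] 2 · 3 · 1 · 2
3 · 3 · 2 · 3
3 · 2 · 0 · 2
2 · 0 · 1 · 3
1 · 3 · 0 · 1
3 · 0 · 3 · 1
[1] 2 · 3 · 1 · 2
3 · 3 · 2 · 3
3 · 2 · 0 · 2
2 · 0 · 1 · 3
1 · 3 · 0 · 1
3 · 0 · 3 · 2
[2] 2 · 3 · 1 · 2
3 · 3 · 2 · 3
3 · 2 · 0 · 2
2 · 0 · 1 · 3
1 · 3 · 0 · 1
3 · 0 · 3 · 3
[3] 2 · 3 · 1 · 2
3 · 3 · 2 · 3
3 · 2 · 0 · 2
2 · 0 · 1 · 3
1 · 3 · 1 · 2
3 · 1 · 0 · 1
[4] 2 · 3 · 1 · 2
3 · 3 · 2 · 3
3 · 2 · 0 · 2
2 · 0 · 1 · 3
1 · 3 · 1 · 2
3 · 1 · 0 · 2
[5] 2 · 3 · 1 · 2
3 · 3 · 2 · 3
3 · 2 · 0 · 2
2 · 0 · 1 · 3
1 · 3 · 1 · 2
3 · 1 · 0 · 3
[6] 2 · 3 · 1 · 2
3 · 3 · 2 · 3
3 · 2 · 0 · 2
2 · 0 · 1 · 3
1 · 3 · 1 · 3
3 · 1 · 1 · 0
[7] 2 · 3 · 1 · 2
3 · 3 · 2 · 3
3 · 2 · 0 · 2
2 · 0 · 1 · 3
1 · 3 · 1 · 3
3 · 1 · 1 · 1
[8] 2 · 3 · 1 · 2
3 · 3 · 2 · 3
3 · 2 · 0 · 2
2 · 0 · 1 · 3
1 · 3 · 1 · 3
3 · 1 · 1 · 2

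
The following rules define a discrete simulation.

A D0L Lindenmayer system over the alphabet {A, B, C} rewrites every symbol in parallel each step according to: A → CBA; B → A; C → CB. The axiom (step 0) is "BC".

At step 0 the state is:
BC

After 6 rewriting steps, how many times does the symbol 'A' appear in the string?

32

gen 0: BC
gen 1: ACB
gen 2: CBACBA
gen 3: CBACBACBACBA
gen 4: CBACBACBACBACBACBACBACBA
gen 5: CBACBACBACBACBACBACBACBACBACBACBACBACBACBACBACBA
gen 6: CBACBACBACBACBACBACBACBACBACBACBACBACBACBACBACBACBACBACBACBACBACBACBACBACBACBACBACBACBACBACBACBA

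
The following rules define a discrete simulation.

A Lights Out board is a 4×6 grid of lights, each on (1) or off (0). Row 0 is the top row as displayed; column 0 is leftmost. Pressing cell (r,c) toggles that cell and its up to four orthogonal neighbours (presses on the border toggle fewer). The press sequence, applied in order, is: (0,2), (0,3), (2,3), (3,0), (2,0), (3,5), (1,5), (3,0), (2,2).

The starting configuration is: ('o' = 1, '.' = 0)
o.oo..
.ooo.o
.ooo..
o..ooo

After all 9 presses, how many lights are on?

[0] o.oo..
.ooo.o
.ooo..
o..ooo
[1] oo....
.o.o.o
.ooo..
o..ooo
[2] ooooo.
.o...o
.ooo..
o..ooo
[3] ooooo.
.o.o.o
.o..o.
o...oo
[4] ooooo.
.o.o.o
oo..o.
.o..oo
[5] ooooo.
oo.o.o
....o.
oo..oo
[6] ooooo.
oo.o.o
....oo
oo....
[7] oooooo
oo.oo.
....o.
oo....
[8] oooooo
oo.oo.
o...o.
......
[9] oooooo
ooooo.
ooooo.
..o...

17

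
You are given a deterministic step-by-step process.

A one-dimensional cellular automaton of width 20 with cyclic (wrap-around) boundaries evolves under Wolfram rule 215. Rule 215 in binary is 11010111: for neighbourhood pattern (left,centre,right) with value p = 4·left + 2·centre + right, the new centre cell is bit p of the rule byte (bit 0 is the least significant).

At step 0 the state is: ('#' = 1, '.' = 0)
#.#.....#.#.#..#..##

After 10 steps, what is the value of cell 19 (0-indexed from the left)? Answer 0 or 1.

0

[0] #.#.....#.#.#..#..##
[1] #.#######.#.######.#
[2] #..######.#..#####..
[3] ###.#####.###.######
[4] ###..####..##..#####
[5] #####.#####.###.####
[6] #####..####..##..###
[7] #######.#####.###.##
[8] #######..####..##..#
[9] #########.#####.###.
[10] .########..####..##.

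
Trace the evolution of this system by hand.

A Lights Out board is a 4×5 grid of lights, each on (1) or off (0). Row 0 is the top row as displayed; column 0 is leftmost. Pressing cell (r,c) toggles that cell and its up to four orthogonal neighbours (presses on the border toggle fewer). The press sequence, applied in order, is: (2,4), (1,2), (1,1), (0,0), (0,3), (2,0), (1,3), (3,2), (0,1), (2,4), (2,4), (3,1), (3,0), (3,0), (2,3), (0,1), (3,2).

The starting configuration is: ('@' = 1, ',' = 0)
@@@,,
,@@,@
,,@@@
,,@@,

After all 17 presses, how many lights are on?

12

0) @@@,,
,@@,@
,,@@@
,,@@,
1) @@@,,
,@@,,
,,@,,
,,@@@
2) @@,,,
,,,@,
,,,,,
,,@@@
3) @,,,,
@@@@,
,@,,,
,,@@@
4) ,@,,,
,@@@,
,@,,,
,,@@@
5) ,@@@@
,@@,,
,@,,,
,,@@@
6) ,@@@@
@@@,,
@,,,,
@,@@@
7) ,@@,@
@@,@@
@,,@,
@,@@@
8) ,@@,@
@@,@@
@,@@,
@@,,@
9) @,,,@
@,,@@
@,@@,
@@,,@
10) @,,,@
@,,@,
@,@,@
@@,,,
11) @,,,@
@,,@@
@,@@,
@@,,@
12) @,,,@
@,,@@
@@@@,
,,@,@
13) @,,,@
@,,@@
,@@@,
@@@,@
14) @,,,@
@,,@@
@@@@,
,,@,@
15) @,,,@
@,,,@
@@,,@
,,@@@
16) ,@@,@
@@,,@
@@,,@
,,@@@
17) ,@@,@
@@,,@
@@@,@
,@,,@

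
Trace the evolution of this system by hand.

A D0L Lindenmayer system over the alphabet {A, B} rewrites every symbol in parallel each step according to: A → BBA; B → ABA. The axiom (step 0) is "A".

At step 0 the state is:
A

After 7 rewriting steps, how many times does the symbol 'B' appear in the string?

0) A
1) BBA
2) ABAABABBA
3) BBAABABBABBAABABBAABAABABBA
4) ABAABABBABBAABABBAABAABABBAABAABABBABBAABABBAABAABABBABBAABABBABBAABABBAABAABABBA
5) BBAABABBABBAABABBAABAABABBAABAABABBABBAABABBAABAABABBABBAA…ABBAABAABABBABBAABABBAABAABABBABBAABABBABBAABABBAABAABABBA  (len 243)
6) ABAABABBABBAABABBAABAABABBAABAABABBABBAABABBAABAABABBABBAA…ABBAABAABABBABBAABABBAABAABABBABBAABABBABBAABABBAABAABABBA  (len 729)
7) BBAABABBABBAABABBAABAABABBAABAABABBABBAABABBAABAABABBABBAA…ABBAABAABABBABBAABABBAABAABABBABBAABABBABBAABABBAABAABABBA  (len 2187)

1094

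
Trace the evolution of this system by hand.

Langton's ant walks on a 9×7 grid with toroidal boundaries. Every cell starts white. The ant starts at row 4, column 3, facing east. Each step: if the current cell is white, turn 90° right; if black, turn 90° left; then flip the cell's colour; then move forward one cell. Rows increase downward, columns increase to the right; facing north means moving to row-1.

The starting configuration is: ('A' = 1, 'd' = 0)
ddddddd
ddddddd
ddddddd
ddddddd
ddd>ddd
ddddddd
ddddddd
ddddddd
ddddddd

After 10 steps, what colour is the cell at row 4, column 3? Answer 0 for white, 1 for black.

gen 0: ddddddd
ddddddd
ddddddd
ddddddd
ddd>ddd
ddddddd
ddddddd
ddddddd
ddddddd
gen 1: ddddddd
ddddddd
ddddddd
ddddddd
dddAddd
dddvddd
ddddddd
ddddddd
ddddddd
gen 2: ddddddd
ddddddd
ddddddd
ddddddd
dddAddd
dd<Addd
ddddddd
ddddddd
ddddddd
gen 3: ddddddd
ddddddd
ddddddd
ddddddd
dd^Addd
ddAAddd
ddddddd
ddddddd
ddddddd
gen 4: ddddddd
ddddddd
ddddddd
ddddddd
ddA>ddd
ddAAddd
ddddddd
ddddddd
ddddddd
gen 5: ddddddd
ddddddd
ddddddd
ddd^ddd
ddAdddd
ddAAddd
ddddddd
ddddddd
ddddddd
gen 6: ddddddd
ddddddd
ddddddd
dddA>dd
ddAdddd
ddAAddd
ddddddd
ddddddd
ddddddd
gen 7: ddddddd
ddddddd
ddddddd
dddAAdd
ddAdvdd
ddAAddd
ddddddd
ddddddd
ddddddd
gen 8: ddddddd
ddddddd
ddddddd
dddAAdd
ddA<Add
ddAAddd
ddddddd
ddddddd
ddddddd
gen 9: ddddddd
ddddddd
ddddddd
ddd^Add
ddAAAdd
ddAAddd
ddddddd
ddddddd
ddddddd
gen 10: ddddddd
ddddddd
ddddddd
dd<dAdd
ddAAAdd
ddAAddd
ddddddd
ddddddd
ddddddd

1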